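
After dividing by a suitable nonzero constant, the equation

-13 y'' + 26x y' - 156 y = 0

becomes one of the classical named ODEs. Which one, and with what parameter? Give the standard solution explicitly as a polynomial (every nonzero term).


All three coefficients share the factor -13; dividing through by -13 gives  y'' - 2x y' + 12 y = 0.
This matches the Hermite equation y'' - 2x y' + 2n y = 0 with 2n = 12, so n = 6; the polynomial solution is H_6(x).
With y = sum_k a_k x^k, matching x^k gives (k+2)(k+1) a_{k+2} = 2(k - n) a_k = 2(k - 6) a_k. The right side vanishes at k = 6, so the series with the parity of 6 terminates at degree 6.
Standard normalization: leading coefficient of H_n is 2^n, so a_6 = 2^6 = 64. Work downward with a_k = (k+1)(k+2) a_{k+2} / (2(k - n)):
  a_4 = (5)(6)(64) / (2(4 - 6)) = 1920/(-4) = -480
  a_2 = (3)(4)(-480) / (2(2 - 6)) = -5760/(-8) = 720
  a_0 = (1)(2)(720) / (2(0 - 6)) = 1440/(-12) = -120
Hence H_6(x) = 64 x^6 - 480 x^4 + 720 x^2 - 120.

H_6(x); series = 64 x^6 - 480 x^4 + 720 x^2 - 120


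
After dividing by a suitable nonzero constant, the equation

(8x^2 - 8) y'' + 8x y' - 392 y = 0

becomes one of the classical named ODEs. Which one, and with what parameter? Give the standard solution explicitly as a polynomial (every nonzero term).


All three coefficients share the factor -8; dividing through by -8 gives  (1 - x^2) y'' - x y' + 49 y = 0.
This matches the Chebyshev equation (1 - x^2) y'' - x y' + n^2 y = 0 (note the -x y' term, not -2x y') with n^2 = 49, so n = 7; the polynomial solution is T_7(x).
With y = sum_k a_k x^k, matching x^k gives (k+2)(k+1) a_{k+2} = (k^2 - n^2) a_k = (k - 7)(k + 7) a_k. The right side vanishes at k = 7, so the series with the parity of 7 terminates at degree 7.
Standard normalization: leading coefficient of T_n is 2^(n-1), so a_7 = 2^6 = 64. Work downward with a_k = (k+1)(k+2) a_{k+2} / ((k - 7)(k + 7)):
  a_5 = (6)(7)(64) / ((5 - 7)(5 + 7)) = 2688/(-24) = -112
  a_3 = (4)(5)(-112) / ((3 - 7)(3 + 7)) = -2240/(-40) = 56
  a_1 = (2)(3)(56) / ((1 - 7)(1 + 7)) = 336/(-48) = -7
Hence T_7(x) = 64 x^7 - 112 x^5 + 56 x^3 - 7 x.

T_7(x); series = 64 x^7 - 112 x^5 + 56 x^3 - 7 x


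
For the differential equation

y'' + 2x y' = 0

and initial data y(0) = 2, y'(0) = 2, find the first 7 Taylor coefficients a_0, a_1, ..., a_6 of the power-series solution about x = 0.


Ansatz: y(x) = sum_{n>=0} a_n x^n, so y'(x) = sum_{n>=1} n a_n x^(n-1) and y''(x) = sum_{n>=2} n(n-1) a_n x^(n-2).
Substitute into P(x) y'' + Q(x) y' + R(x) y = 0 with P(x) = 1, Q(x) = 2x, R(x) = 0, and match powers of x.
Initial conditions: a_0 = 2, a_1 = 2.
Setting the coefficient of each power of x to zero and solving order by order (substituting the coefficients already found):
  x^0: 2 a_2 = 0  ->  a_2 = 0
  x^1: 6 a_3 + 2 a_1 = 0  ->  6 a_3 = -2 a_1 = -4  ->  a_3 = -2/3
  x^2: 12 a_4 + 4 a_2 = 0  ->  12 a_4 = -4 a_2 = 0  ->  a_4 = 0
  x^3: 20 a_5 + 6 a_3 = 0  ->  20 a_5 = -6 a_3 = 4  ->  a_5 = 1/5
  x^4: 30 a_6 + 8 a_4 = 0  ->  30 a_6 = -8 a_4 = 0  ->  a_6 = 0
Truncated series: y(x) = 2 + 2 x - (2/3) x^3 + (1/5) x^5 + O(x^7).

a_0 = 2; a_1 = 2; a_2 = 0; a_3 = -2/3; a_4 = 0; a_5 = 1/5; a_6 = 0


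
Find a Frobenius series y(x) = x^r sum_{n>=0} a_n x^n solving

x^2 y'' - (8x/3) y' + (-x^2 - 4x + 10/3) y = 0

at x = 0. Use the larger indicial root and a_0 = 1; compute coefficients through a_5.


Write in Frobenius form y'' + (p(x)/x) y' + (q(x)/x^2) y = 0:
  p(x) = -8/3,  q(x) = -x^2 - 4x + 10/3.
Indicial equation: r(r-1) + (-8/3) r + (10/3) = 0 -> roots r_1 = 2, r_2 = 5/3.
Take r = r_1 = 2. Let y(x) = x^r sum_{n>=0} a_n x^n with a_0 = 1.
Substitute y = x^r sum a_n x^n and match x^{r+n}. The recurrence is
  D(n) a_n - 4 a_{n-1} - 1 a_{n-2} = 0,  where D(n) = (r+n)(r+n-1) + (-8/3)(r+n) + (10/3).
  a_n = [4 a_{n-1} + 1 a_{n-2}] / D(n).
Since the indicial polynomial factors as (r - r_1)(r - r_2), D(n) = (r_1 + n - r_1)(r_1 + n - r_2) = n(n + 1/3).
Evaluating step by step (a_0 = 1):
  n = 1: D(1) = 1(1 + 1/3) = 4/3; numerator = 4(1) = 4; a_1 = (4)/(4/3) = 3
  n = 2: D(2) = 2(2 + 1/3) = 14/3; numerator = 4(3) + 1(1) = 13; a_2 = (13)/(14/3) = 39/14
  n = 3: D(3) = 3(3 + 1/3) = 10; numerator = 4(39/14) + 1(3) = 99/7; a_3 = (99/7)/(10) = 99/70
  n = 4: D(4) = 4(4 + 1/3) = 52/3; numerator = 4(99/70) + 1(39/14) = 591/70; a_4 = (591/70)/(52/3) = 1773/3640
  n = 5: D(5) = 5(5 + 1/3) = 80/3; numerator = 4(1773/3640) + 1(99/70) = 306/91; a_5 = (306/91)/(80/3) = 459/3640

r = 2; a_0 = 1; a_1 = 3; a_2 = 39/14; a_3 = 99/70; a_4 = 1773/3640; a_5 = 459/3640


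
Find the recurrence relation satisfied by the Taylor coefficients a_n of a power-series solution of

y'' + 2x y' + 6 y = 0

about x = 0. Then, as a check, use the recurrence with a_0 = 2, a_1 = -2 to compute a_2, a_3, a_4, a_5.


Substitute y = sum_n a_n x^n.
y''(x) has coefficient (n+2)(n+1) a_{n+2} at x^n;
2 x y'(x) has coefficient 2 n a_n at x^n (shift);
6 y(x) has coefficient 6 a_n at x^n.
Matching x^n: (n+2)(n+1) a_{n+2} + (2n + 6) a_n = 0.
Thus a_{n+2} = (-2n - 6) / ((n+1)(n+2)) * a_n.

Check with a_0 = 2, a_1 = -2 (apply the recurrence for n = 0, 1, 2, 3): a_0 = 2, a_1 = -2, a_2 = -6, a_3 = 8/3, a_4 = 5, a_5 = -8/5.

a_(n+2) = (-2n - 6) / ((n+1)(n+2)) * a_n; check: a_0 = 2, a_1 = -2, a_2 = -6, a_3 = 8/3, a_4 = 5, a_5 = -8/5


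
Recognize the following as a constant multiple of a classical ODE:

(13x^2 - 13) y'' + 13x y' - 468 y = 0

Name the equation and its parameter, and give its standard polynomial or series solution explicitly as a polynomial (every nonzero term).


All three coefficients share the factor -13; dividing through by -13 gives  (1 - x^2) y'' - x y' + 36 y = 0.
This matches the Chebyshev equation (1 - x^2) y'' - x y' + n^2 y = 0 (note the -x y' term, not -2x y') with n^2 = 36, so n = 6; the polynomial solution is T_6(x).
With y = sum_k a_k x^k, matching x^k gives (k+2)(k+1) a_{k+2} = (k^2 - n^2) a_k = (k - 6)(k + 6) a_k. The right side vanishes at k = 6, so the series with the parity of 6 terminates at degree 6.
Standard normalization: leading coefficient of T_n is 2^(n-1), so a_6 = 2^5 = 32. Work downward with a_k = (k+1)(k+2) a_{k+2} / ((k - 6)(k + 6)):
  a_4 = (5)(6)(32) / ((4 - 6)(4 + 6)) = 960/(-20) = -48
  a_2 = (3)(4)(-48) / ((2 - 6)(2 + 6)) = -576/(-32) = 18
  a_0 = (1)(2)(18) / ((0 - 6)(0 + 6)) = 36/(-36) = -1
Hence T_6(x) = 32 x^6 - 48 x^4 + 18 x^2 - 1.

T_6(x); series = 32 x^6 - 48 x^4 + 18 x^2 - 1


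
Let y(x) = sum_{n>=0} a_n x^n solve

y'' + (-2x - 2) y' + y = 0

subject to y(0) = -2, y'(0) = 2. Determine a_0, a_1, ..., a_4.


Ansatz: y(x) = sum_{n>=0} a_n x^n, so y'(x) = sum_{n>=1} n a_n x^(n-1) and y''(x) = sum_{n>=2} n(n-1) a_n x^(n-2).
Substitute into P(x) y'' + Q(x) y' + R(x) y = 0 with P(x) = 1, Q(x) = -2x - 2, R(x) = 1, and match powers of x.
Initial conditions: a_0 = -2, a_1 = 2.
Setting the coefficient of each power of x to zero and solving order by order (substituting the coefficients already found):
  x^0: 2 a_2 - 2 a_1 + a_0 = 0  ->  2 a_2 = 2 a_1 - a_0 = 6  ->  a_2 = 3
  x^1: 6 a_3 - 4 a_2 - a_1 = 0  ->  6 a_3 = 4 a_2 + a_1 = 14  ->  a_3 = 7/3
  x^2: 12 a_4 - 6 a_3 - 3 a_2 = 0  ->  12 a_4 = 6 a_3 + 3 a_2 = 23  ->  a_4 = 23/12
Truncated series: y(x) = -2 + 2 x + 3 x^2 + (7/3) x^3 + (23/12) x^4 + O(x^5).

a_0 = -2; a_1 = 2; a_2 = 3; a_3 = 7/3; a_4 = 23/12


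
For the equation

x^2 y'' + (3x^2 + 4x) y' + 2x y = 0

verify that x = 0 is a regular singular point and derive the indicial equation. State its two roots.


Divide by x^2 to reach normal form y'' + P_1(x) y' + P_2(x) y = 0 with P_1(x) = 3 + 4/x and P_2(x) = 2/x.
x = 0 is a singular point because the y'-coefficient 3 + 4/x has a pole at x = 0 and the y-coefficient 2/x has a pole at x = 0.
It is a regular singular point because x P_1(x) = p(x) = 3x + 4 and x^2 P_2(x) = q(x) = 2x are polynomials, hence analytic at x = 0.
p(0) = 4,  q(0) = 0.
Indicial equation: r(r-1) + p(0) r + q(0) = 0, i.e. r^2 + (p(0) - 1) r + q(0) = 0, i.e. r^2 + 3 r = 0.
Discriminant: (3)^2 - 4(0) = 9, so r = (-3 ± 3)/2.
Solving: r_1 = 0, r_2 = -3.

indicial: r^2 + 3 r = 0; roots r_1 = 0, r_2 = -3


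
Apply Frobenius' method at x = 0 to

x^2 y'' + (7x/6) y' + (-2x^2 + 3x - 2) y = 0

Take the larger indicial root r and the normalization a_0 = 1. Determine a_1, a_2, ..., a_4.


Write in Frobenius form y'' + (p(x)/x) y' + (q(x)/x^2) y = 0:
  p(x) = 7/6,  q(x) = -2x^2 + 3x - 2.
Indicial equation: r(r-1) + (7/6) r + (-2) = 0 -> roots r_1 = 4/3, r_2 = -3/2.
Take r = r_1 = 4/3. Let y(x) = x^r sum_{n>=0} a_n x^n with a_0 = 1.
Substitute y = x^r sum a_n x^n and match x^{r+n}. The recurrence is
  D(n) a_n + 3 a_{n-1} - 2 a_{n-2} = 0,  where D(n) = (r+n)(r+n-1) + (7/6)(r+n) + (-2).
  a_n = [-3 a_{n-1} + 2 a_{n-2}] / D(n).
Since the indicial polynomial factors as (r - r_1)(r - r_2), D(n) = (r_1 + n - r_1)(r_1 + n - r_2) = n(n + 17/6).
Evaluating step by step (a_0 = 1):
  n = 1: D(1) = 1(1 + 17/6) = 23/6; numerator = -3(1) = -3; a_1 = (-3)/(23/6) = -18/23
  n = 2: D(2) = 2(2 + 17/6) = 29/3; numerator = -3(-18/23) + 2(1) = 100/23; a_2 = (100/23)/(29/3) = 300/667
  n = 3: D(3) = 3(3 + 17/6) = 35/2; numerator = -3(300/667) + 2(-18/23) = -1944/667; a_3 = (-1944/667)/(35/2) = -3888/23345
  n = 4: D(4) = 4(4 + 17/6) = 82/3; numerator = -3(-3888/23345) + 2(300/667) = 32664/23345; a_4 = (32664/23345)/(82/3) = 48996/957145

r = 4/3; a_0 = 1; a_1 = -18/23; a_2 = 300/667; a_3 = -3888/23345; a_4 = 48996/957145


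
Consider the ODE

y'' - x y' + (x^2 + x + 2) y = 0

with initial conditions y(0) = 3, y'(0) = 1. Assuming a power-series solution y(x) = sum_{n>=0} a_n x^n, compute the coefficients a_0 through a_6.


Ansatz: y(x) = sum_{n>=0} a_n x^n, so y'(x) = sum_{n>=1} n a_n x^(n-1) and y''(x) = sum_{n>=2} n(n-1) a_n x^(n-2).
Substitute into P(x) y'' + Q(x) y' + R(x) y = 0 with P(x) = 1, Q(x) = -x, R(x) = x^2 + x + 2, and match powers of x.
Initial conditions: a_0 = 3, a_1 = 1.
Setting the coefficient of each power of x to zero and solving order by order (substituting the coefficients already found):
  x^0: 2 a_2 + 2 a_0 = 0  ->  2 a_2 = -2 a_0 = -6  ->  a_2 = -3
  x^1: 6 a_3 + a_1 + a_0 = 0  ->  6 a_3 = -a_1 - a_0 = -4  ->  a_3 = -2/3
  x^2: 12 a_4 + a_1 + a_0 = 0  ->  12 a_4 = -a_1 - a_0 = -4  ->  a_4 = -1/3
  x^3: 20 a_5 - a_3 + a_2 + a_1 = 0  ->  20 a_5 = a_3 - a_2 - a_1 = 4/3  ->  a_5 = 1/15
  x^4: 30 a_6 - 2 a_4 + a_3 + a_2 = 0  ->  30 a_6 = 2 a_4 - a_3 - a_2 = 3  ->  a_6 = 1/10
Truncated series: y(x) = 3 + x - 3 x^2 - (2/3) x^3 - (1/3) x^4 + (1/15) x^5 + (1/10) x^6 + O(x^7).

a_0 = 3; a_1 = 1; a_2 = -3; a_3 = -2/3; a_4 = -1/3; a_5 = 1/15; a_6 = 1/10


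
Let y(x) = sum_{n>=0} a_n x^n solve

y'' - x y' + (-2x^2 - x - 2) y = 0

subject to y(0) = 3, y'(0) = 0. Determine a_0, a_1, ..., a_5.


Ansatz: y(x) = sum_{n>=0} a_n x^n, so y'(x) = sum_{n>=1} n a_n x^(n-1) and y''(x) = sum_{n>=2} n(n-1) a_n x^(n-2).
Substitute into P(x) y'' + Q(x) y' + R(x) y = 0 with P(x) = 1, Q(x) = -x, R(x) = -2x^2 - x - 2, and match powers of x.
Initial conditions: a_0 = 3, a_1 = 0.
Setting the coefficient of each power of x to zero and solving order by order (substituting the coefficients already found):
  x^0: 2 a_2 - 2 a_0 = 0  ->  2 a_2 = 2 a_0 = 6  ->  a_2 = 3
  x^1: 6 a_3 - 3 a_1 - a_0 = 0  ->  6 a_3 = 3 a_1 + a_0 = 3  ->  a_3 = 1/2
  x^2: 12 a_4 - 4 a_2 - a_1 - 2 a_0 = 0  ->  12 a_4 = 4 a_2 + a_1 + 2 a_0 = 18  ->  a_4 = 3/2
  x^3: 20 a_5 - 5 a_3 - a_2 - 2 a_1 = 0  ->  20 a_5 = 5 a_3 + a_2 + 2 a_1 = 11/2  ->  a_5 = 11/40
Truncated series: y(x) = 3 + 3 x^2 + (1/2) x^3 + (3/2) x^4 + (11/40) x^5 + O(x^6).

a_0 = 3; a_1 = 0; a_2 = 3; a_3 = 1/2; a_4 = 3/2; a_5 = 11/40


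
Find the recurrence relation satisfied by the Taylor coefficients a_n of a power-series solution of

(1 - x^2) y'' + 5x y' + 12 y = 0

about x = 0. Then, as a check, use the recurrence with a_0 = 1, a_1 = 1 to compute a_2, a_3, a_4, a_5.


Substitute y = sum_n a_n x^n.
(1 - 1 x^2) y'' contributes (n+2)(n+1) a_{n+2} - n(n-1) a_n at x^n.
5 x y'(x) contributes 5 n a_n at x^n.
12 y(x) contributes 12 a_n at x^n.
Matching x^n: (n+2)(n+1) a_{n+2} + (-n(n-1) + 5 n + 12) a_n = 0.
Thus a_{n+2} = (n(n-1) - 5 n - 12) / ((n+1)(n+2)) * a_n.

Check with a_0 = 1, a_1 = 1 (apply the recurrence for n = 0, 1, 2, 3): a_0 = 1, a_1 = 1, a_2 = -6, a_3 = -17/6, a_4 = 10, a_5 = 119/40.

a_(n+2) = (n(n-1) - 5 n - 12) / ((n+1)(n+2)) * a_n; check: a_0 = 1, a_1 = 1, a_2 = -6, a_3 = -17/6, a_4 = 10, a_5 = 119/40


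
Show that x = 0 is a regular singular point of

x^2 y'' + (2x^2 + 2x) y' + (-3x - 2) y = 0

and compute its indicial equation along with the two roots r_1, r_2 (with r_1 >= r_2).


Divide by x^2 to reach normal form y'' + P_1(x) y' + P_2(x) y = 0 with P_1(x) = 2 + 2/x and P_2(x) = -3/x - 2/x^2.
x = 0 is a singular point because the y'-coefficient 2 + 2/x has a pole at x = 0 and the y-coefficient -3/x - 2/x^2 has a pole at x = 0.
It is a regular singular point because x P_1(x) = p(x) = 2x + 2 and x^2 P_2(x) = q(x) = -3x - 2 are polynomials, hence analytic at x = 0.
p(0) = 2,  q(0) = -2.
Indicial equation: r(r-1) + p(0) r + q(0) = 0, i.e. r^2 + (p(0) - 1) r + q(0) = 0, i.e. r^2 + 1 r - 2 = 0.
Discriminant: (1)^2 - 4(-2) = 9, so r = (-1 ± 3)/2.
Solving: r_1 = 1, r_2 = -2.

indicial: r^2 + 1 r - 2 = 0; roots r_1 = 1, r_2 = -2


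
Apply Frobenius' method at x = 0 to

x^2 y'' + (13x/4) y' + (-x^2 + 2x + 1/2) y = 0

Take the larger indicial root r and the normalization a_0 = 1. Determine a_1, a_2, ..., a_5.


Write in Frobenius form y'' + (p(x)/x) y' + (q(x)/x^2) y = 0:
  p(x) = 13/4,  q(x) = -x^2 + 2x + 1/2.
Indicial equation: r(r-1) + (13/4) r + (1/2) = 0 -> roots r_1 = -1/4, r_2 = -2.
Take r = r_1 = -1/4. Let y(x) = x^r sum_{n>=0} a_n x^n with a_0 = 1.
Substitute y = x^r sum a_n x^n and match x^{r+n}. The recurrence is
  D(n) a_n + 2 a_{n-1} - 1 a_{n-2} = 0,  where D(n) = (r+n)(r+n-1) + (13/4)(r+n) + (1/2).
  a_n = [-2 a_{n-1} + 1 a_{n-2}] / D(n).
Since the indicial polynomial factors as (r - r_1)(r - r_2), D(n) = (r_1 + n - r_1)(r_1 + n - r_2) = n(n + 7/4).
Evaluating step by step (a_0 = 1):
  n = 1: D(1) = 1(1 + 7/4) = 11/4; numerator = -2(1) = -2; a_1 = (-2)/(11/4) = -8/11
  n = 2: D(2) = 2(2 + 7/4) = 15/2; numerator = -2(-8/11) + 1(1) = 27/11; a_2 = (27/11)/(15/2) = 18/55
  n = 3: D(3) = 3(3 + 7/4) = 57/4; numerator = -2(18/55) + 1(-8/11) = -76/55; a_3 = (-76/55)/(57/4) = -16/165
  n = 4: D(4) = 4(4 + 7/4) = 23; numerator = -2(-16/165) + 1(18/55) = 86/165; a_4 = (86/165)/(23) = 86/3795
  n = 5: D(5) = 5(5 + 7/4) = 135/4; numerator = -2(86/3795) + 1(-16/165) = -36/253; a_5 = (-36/253)/(135/4) = -16/3795

r = -1/4; a_0 = 1; a_1 = -8/11; a_2 = 18/55; a_3 = -16/165; a_4 = 86/3795; a_5 = -16/3795


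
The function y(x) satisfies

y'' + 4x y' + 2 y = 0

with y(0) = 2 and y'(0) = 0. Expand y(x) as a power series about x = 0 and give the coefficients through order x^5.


Ansatz: y(x) = sum_{n>=0} a_n x^n, so y'(x) = sum_{n>=1} n a_n x^(n-1) and y''(x) = sum_{n>=2} n(n-1) a_n x^(n-2).
Substitute into P(x) y'' + Q(x) y' + R(x) y = 0 with P(x) = 1, Q(x) = 4x, R(x) = 2, and match powers of x.
Initial conditions: a_0 = 2, a_1 = 0.
Setting the coefficient of each power of x to zero and solving order by order (substituting the coefficients already found):
  x^0: 2 a_2 + 2 a_0 = 0  ->  2 a_2 = -2 a_0 = -4  ->  a_2 = -2
  x^1: 6 a_3 + 6 a_1 = 0  ->  6 a_3 = -6 a_1 = 0  ->  a_3 = 0
  x^2: 12 a_4 + 10 a_2 = 0  ->  12 a_4 = -10 a_2 = 20  ->  a_4 = 5/3
  x^3: 20 a_5 + 14 a_3 = 0  ->  20 a_5 = -14 a_3 = 0  ->  a_5 = 0
Truncated series: y(x) = 2 - 2 x^2 + (5/3) x^4 + O(x^6).

a_0 = 2; a_1 = 0; a_2 = -2; a_3 = 0; a_4 = 5/3; a_5 = 0


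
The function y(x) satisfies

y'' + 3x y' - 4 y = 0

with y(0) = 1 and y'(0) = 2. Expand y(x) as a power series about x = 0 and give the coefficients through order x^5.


Ansatz: y(x) = sum_{n>=0} a_n x^n, so y'(x) = sum_{n>=1} n a_n x^(n-1) and y''(x) = sum_{n>=2} n(n-1) a_n x^(n-2).
Substitute into P(x) y'' + Q(x) y' + R(x) y = 0 with P(x) = 1, Q(x) = 3x, R(x) = -4, and match powers of x.
Initial conditions: a_0 = 1, a_1 = 2.
Setting the coefficient of each power of x to zero and solving order by order (substituting the coefficients already found):
  x^0: 2 a_2 - 4 a_0 = 0  ->  2 a_2 = 4 a_0 = 4  ->  a_2 = 2
  x^1: 6 a_3 - a_1 = 0  ->  6 a_3 = a_1 = 2  ->  a_3 = 1/3
  x^2: 12 a_4 + 2 a_2 = 0  ->  12 a_4 = -2 a_2 = -4  ->  a_4 = -1/3
  x^3: 20 a_5 + 5 a_3 = 0  ->  20 a_5 = -5 a_3 = -5/3  ->  a_5 = -1/12
Truncated series: y(x) = 1 + 2 x + 2 x^2 + (1/3) x^3 - (1/3) x^4 - (1/12) x^5 + O(x^6).

a_0 = 1; a_1 = 2; a_2 = 2; a_3 = 1/3; a_4 = -1/3; a_5 = -1/12


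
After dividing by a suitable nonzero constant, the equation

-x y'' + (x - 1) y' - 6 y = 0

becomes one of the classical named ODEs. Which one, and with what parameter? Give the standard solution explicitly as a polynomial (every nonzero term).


All three coefficients share the factor -1; dividing through by -1 gives  x y'' + (1 - x) y' + 6 y = 0.
This matches the Laguerre equation x y'' + (1 - x) y' + n y = 0 with n = 6; the polynomial solution is L_6(x).
With y = sum_k a_k x^k, matching x^k gives (k+1)k a_{k+1} + (k+1) a_{k+1} - k a_k + n a_k = 0, i.e. (k+1)^2 a_{k+1} = (k - n) a_k = (k - 6) a_k. The right side vanishes at k = 6, so the series terminates at degree 6.
Standard normalization L_n(0) = 1 gives a_0 = 1. Work upward with a_{k+1} = (k - 6) a_k / (k+1)^2:
  a_1 = (0 - 6)(1) / 1^2 = -6/1 = -6
  a_2 = (1 - 6)(-6) / 2^2 = 30/4 = 15/2
  a_3 = (2 - 6)(15/2) / 3^2 = -30/9 = -10/3
  a_4 = (3 - 6)(-10/3) / 4^2 = 10/16 = 5/8
  a_5 = (4 - 6)(5/8) / 5^2 = (-5/4)/25 = -1/20
  a_6 = (5 - 6)(-1/20) / 6^2 = (1/20)/36 = 1/720
Hence L_6(x) = x^6/720 - x^5/20 + 5 x^4/8 - 10 x^3/3 + 15 x^2/2 - 6 x + 1.

L_6(x); series = x^6/720 - x^5/20 + 5 x^4/8 - 10 x^3/3 + 15 x^2/2 - 6 x + 1


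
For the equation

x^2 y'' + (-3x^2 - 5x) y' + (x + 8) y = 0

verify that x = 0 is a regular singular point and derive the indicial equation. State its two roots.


Divide by x^2 to reach normal form y'' + P_1(x) y' + P_2(x) y = 0 with P_1(x) = -3 - 5/x and P_2(x) = 1/x + 8/x^2.
x = 0 is a singular point because the y'-coefficient -3 - 5/x has a pole at x = 0 and the y-coefficient 1/x + 8/x^2 has a pole at x = 0.
It is a regular singular point because x P_1(x) = p(x) = -3x - 5 and x^2 P_2(x) = q(x) = x + 8 are polynomials, hence analytic at x = 0.
p(0) = -5,  q(0) = 8.
Indicial equation: r(r-1) + p(0) r + q(0) = 0, i.e. r^2 + (p(0) - 1) r + q(0) = 0, i.e. r^2 - 6 r + 8 = 0.
Discriminant: (-6)^2 - 4(8) = 4, so r = (6 ± 2)/2.
Solving: r_1 = 4, r_2 = 2.

indicial: r^2 - 6 r + 8 = 0; roots r_1 = 4, r_2 = 2


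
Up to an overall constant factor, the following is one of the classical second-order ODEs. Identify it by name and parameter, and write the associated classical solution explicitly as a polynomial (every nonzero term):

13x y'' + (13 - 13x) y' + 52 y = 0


All three coefficients share the factor 13; dividing through by 13 gives  x y'' + (1 - x) y' + 4 y = 0.
This matches the Laguerre equation x y'' + (1 - x) y' + n y = 0 with n = 4; the polynomial solution is L_4(x).
With y = sum_k a_k x^k, matching x^k gives (k+1)k a_{k+1} + (k+1) a_{k+1} - k a_k + n a_k = 0, i.e. (k+1)^2 a_{k+1} = (k - n) a_k = (k - 4) a_k. The right side vanishes at k = 4, so the series terminates at degree 4.
Standard normalization L_n(0) = 1 gives a_0 = 1. Work upward with a_{k+1} = (k - 4) a_k / (k+1)^2:
  a_1 = (0 - 4)(1) / 1^2 = -4/1 = -4
  a_2 = (1 - 4)(-4) / 2^2 = 12/4 = 3
  a_3 = (2 - 4)(3) / 3^2 = -6/9 = -2/3
  a_4 = (3 - 4)(-2/3) / 4^2 = (2/3)/16 = 1/24
Hence L_4(x) = x^4/24 - 2 x^3/3 + 3 x^2 - 4 x + 1.

L_4(x); series = x^4/24 - 2 x^3/3 + 3 x^2 - 4 x + 1


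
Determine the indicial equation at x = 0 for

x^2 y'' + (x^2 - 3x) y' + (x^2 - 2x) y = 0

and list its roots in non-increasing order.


Divide by x^2 to reach normal form y'' + P_1(x) y' + P_2(x) y = 0 with P_1(x) = 1 - 3/x and P_2(x) = 1 - 2/x.
x = 0 is a singular point because the y'-coefficient 1 - 3/x has a pole at x = 0 and the y-coefficient 1 - 2/x has a pole at x = 0.
It is a regular singular point because x P_1(x) = p(x) = x - 3 and x^2 P_2(x) = q(x) = x^2 - 2x are polynomials, hence analytic at x = 0.
p(0) = -3,  q(0) = 0.
Indicial equation: r(r-1) + p(0) r + q(0) = 0, i.e. r^2 + (p(0) - 1) r + q(0) = 0, i.e. r^2 - 4 r = 0.
Discriminant: (-4)^2 - 4(0) = 16, so r = (4 ± 4)/2.
Solving: r_1 = 4, r_2 = 0.

indicial: r^2 - 4 r = 0; roots r_1 = 4, r_2 = 0


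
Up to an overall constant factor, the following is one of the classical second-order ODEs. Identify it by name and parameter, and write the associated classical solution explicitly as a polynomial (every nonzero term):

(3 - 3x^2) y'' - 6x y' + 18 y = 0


All three coefficients share the factor 3; dividing through by 3 gives  (1 - x^2) y'' - 2x y' + 6 y = 0.
This matches the Legendre equation (1 - x^2) y'' - 2x y' + n(n+1) y = 0 (note the -2x y' term) with n(n+1) = 6, so n = 2; the polynomial solution is P_2(x).
With y = sum_k a_k x^k, matching x^k gives (k+2)(k+1) a_{k+2} = [k(k+1) - n(n+1)] a_k = (k - 2)(k + 3) a_k. The right side vanishes at k = 2, so the series with the parity of 2 terminates at degree 2.
Standard normalization (P_n(1) = 1): leading coefficient (2n)!/(2^n (n!)^2) = 24/(4*4) = 3/2, so a_2 = 3/2. Work downward with a_k = (k+1)(k+2) a_{k+2} / ((k - 2)(k + 3)):
  a_0 = (1)(2)(3/2) / ((0 - 2)(0 + 3)) = 3/(-6) = -1/2
Hence P_2(x) = 3 x^2/2 - 1/2.

P_2(x); series = 3 x^2/2 - 1/2


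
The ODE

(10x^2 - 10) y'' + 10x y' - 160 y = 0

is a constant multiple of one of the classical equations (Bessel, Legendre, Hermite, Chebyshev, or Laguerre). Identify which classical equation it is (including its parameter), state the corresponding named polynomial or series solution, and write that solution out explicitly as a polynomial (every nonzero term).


All three coefficients share the factor -10; dividing through by -10 gives  (1 - x^2) y'' - x y' + 16 y = 0.
This matches the Chebyshev equation (1 - x^2) y'' - x y' + n^2 y = 0 (note the -x y' term, not -2x y') with n^2 = 16, so n = 4; the polynomial solution is T_4(x).
With y = sum_k a_k x^k, matching x^k gives (k+2)(k+1) a_{k+2} = (k^2 - n^2) a_k = (k - 4)(k + 4) a_k. The right side vanishes at k = 4, so the series with the parity of 4 terminates at degree 4.
Standard normalization: leading coefficient of T_n is 2^(n-1), so a_4 = 2^3 = 8. Work downward with a_k = (k+1)(k+2) a_{k+2} / ((k - 4)(k + 4)):
  a_2 = (3)(4)(8) / ((2 - 4)(2 + 4)) = 96/(-12) = -8
  a_0 = (1)(2)(-8) / ((0 - 4)(0 + 4)) = -16/(-16) = 1
Hence T_4(x) = 8 x^4 - 8 x^2 + 1.

T_4(x); series = 8 x^4 - 8 x^2 + 1


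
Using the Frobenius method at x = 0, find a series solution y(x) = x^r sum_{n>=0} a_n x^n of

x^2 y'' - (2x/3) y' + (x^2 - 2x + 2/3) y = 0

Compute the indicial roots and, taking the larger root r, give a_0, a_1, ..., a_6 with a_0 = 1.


Write in Frobenius form y'' + (p(x)/x) y' + (q(x)/x^2) y = 0:
  p(x) = -2/3,  q(x) = x^2 - 2x + 2/3.
Indicial equation: r(r-1) + (-2/3) r + (2/3) = 0 -> roots r_1 = 1, r_2 = 2/3.
Take r = r_1 = 1. Let y(x) = x^r sum_{n>=0} a_n x^n with a_0 = 1.
Substitute y = x^r sum a_n x^n and match x^{r+n}. The recurrence is
  D(n) a_n - 2 a_{n-1} + 1 a_{n-2} = 0,  where D(n) = (r+n)(r+n-1) + (-2/3)(r+n) + (2/3).
  a_n = [2 a_{n-1} - 1 a_{n-2}] / D(n).
Since the indicial polynomial factors as (r - r_1)(r - r_2), D(n) = (r_1 + n - r_1)(r_1 + n - r_2) = n(n + 1/3).
Evaluating step by step (a_0 = 1):
  n = 1: D(1) = 1(1 + 1/3) = 4/3; numerator = 2(1) = 2; a_1 = (2)/(4/3) = 3/2
  n = 2: D(2) = 2(2 + 1/3) = 14/3; numerator = 2(3/2) - 1(1) = 2; a_2 = (2)/(14/3) = 3/7
  n = 3: D(3) = 3(3 + 1/3) = 10; numerator = 2(3/7) - 1(3/2) = -9/14; a_3 = (-9/14)/(10) = -9/140
  n = 4: D(4) = 4(4 + 1/3) = 52/3; numerator = 2(-9/140) - 1(3/7) = -39/70; a_4 = (-39/70)/(52/3) = -9/280
  n = 5: D(5) = 5(5 + 1/3) = 80/3; numerator = 2(-9/280) - 1(-9/140) = 0; a_5 = (0)/(80/3) = 0
  n = 6: D(6) = 6(6 + 1/3) = 38; numerator = 2(0) - 1(-9/280) = 9/280; a_6 = (9/280)/(38) = 9/10640

r = 1; a_0 = 1; a_1 = 3/2; a_2 = 3/7; a_3 = -9/140; a_4 = -9/280; a_5 = 0; a_6 = 9/10640


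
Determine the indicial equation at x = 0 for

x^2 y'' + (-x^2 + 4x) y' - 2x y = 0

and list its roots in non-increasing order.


Divide by x^2 to reach normal form y'' + P_1(x) y' + P_2(x) y = 0 with P_1(x) = -1 + 4/x and P_2(x) = -2/x.
x = 0 is a singular point because the y'-coefficient -1 + 4/x has a pole at x = 0 and the y-coefficient -2/x has a pole at x = 0.
It is a regular singular point because x P_1(x) = p(x) = 4 - x and x^2 P_2(x) = q(x) = -2x are polynomials, hence analytic at x = 0.
p(0) = 4,  q(0) = 0.
Indicial equation: r(r-1) + p(0) r + q(0) = 0, i.e. r^2 + (p(0) - 1) r + q(0) = 0, i.e. r^2 + 3 r = 0.
Discriminant: (3)^2 - 4(0) = 9, so r = (-3 ± 3)/2.
Solving: r_1 = 0, r_2 = -3.

indicial: r^2 + 3 r = 0; roots r_1 = 0, r_2 = -3


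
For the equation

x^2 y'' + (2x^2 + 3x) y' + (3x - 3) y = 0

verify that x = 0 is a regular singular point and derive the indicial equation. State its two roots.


Divide by x^2 to reach normal form y'' + P_1(x) y' + P_2(x) y = 0 with P_1(x) = 2 + 3/x and P_2(x) = 3/x - 3/x^2.
x = 0 is a singular point because the y'-coefficient 2 + 3/x has a pole at x = 0 and the y-coefficient 3/x - 3/x^2 has a pole at x = 0.
It is a regular singular point because x P_1(x) = p(x) = 2x + 3 and x^2 P_2(x) = q(x) = 3x - 3 are polynomials, hence analytic at x = 0.
p(0) = 3,  q(0) = -3.
Indicial equation: r(r-1) + p(0) r + q(0) = 0, i.e. r^2 + (p(0) - 1) r + q(0) = 0, i.e. r^2 + 2 r - 3 = 0.
Discriminant: (2)^2 - 4(-3) = 16, so r = (-2 ± 4)/2.
Solving: r_1 = 1, r_2 = -3.

indicial: r^2 + 2 r - 3 = 0; roots r_1 = 1, r_2 = -3


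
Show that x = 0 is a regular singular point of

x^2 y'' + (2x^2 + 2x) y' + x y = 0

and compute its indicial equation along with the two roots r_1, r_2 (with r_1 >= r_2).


Divide by x^2 to reach normal form y'' + P_1(x) y' + P_2(x) y = 0 with P_1(x) = 2 + 2/x and P_2(x) = 1/x.
x = 0 is a singular point because the y'-coefficient 2 + 2/x has a pole at x = 0 and the y-coefficient 1/x has a pole at x = 0.
It is a regular singular point because x P_1(x) = p(x) = 2x + 2 and x^2 P_2(x) = q(x) = x are polynomials, hence analytic at x = 0.
p(0) = 2,  q(0) = 0.
Indicial equation: r(r-1) + p(0) r + q(0) = 0, i.e. r^2 + (p(0) - 1) r + q(0) = 0, i.e. r^2 + 1 r = 0.
Discriminant: (1)^2 - 4(0) = 1, so r = (-1 ± 1)/2.
Solving: r_1 = 0, r_2 = -1.

indicial: r^2 + 1 r = 0; roots r_1 = 0, r_2 = -1


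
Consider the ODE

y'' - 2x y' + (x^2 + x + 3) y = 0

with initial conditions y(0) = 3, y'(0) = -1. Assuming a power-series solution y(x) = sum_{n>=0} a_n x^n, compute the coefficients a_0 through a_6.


Ansatz: y(x) = sum_{n>=0} a_n x^n, so y'(x) = sum_{n>=1} n a_n x^(n-1) and y''(x) = sum_{n>=2} n(n-1) a_n x^(n-2).
Substitute into P(x) y'' + Q(x) y' + R(x) y = 0 with P(x) = 1, Q(x) = -2x, R(x) = x^2 + x + 3, and match powers of x.
Initial conditions: a_0 = 3, a_1 = -1.
Setting the coefficient of each power of x to zero and solving order by order (substituting the coefficients already found):
  x^0: 2 a_2 + 3 a_0 = 0  ->  2 a_2 = -3 a_0 = -9  ->  a_2 = -9/2
  x^1: 6 a_3 + a_1 + a_0 = 0  ->  6 a_3 = -a_1 - a_0 = -2  ->  a_3 = -1/3
  x^2: 12 a_4 - a_2 + a_1 + a_0 = 0  ->  12 a_4 = a_2 - a_1 - a_0 = -13/2  ->  a_4 = -13/24
  x^3: 20 a_5 - 3 a_3 + a_2 + a_1 = 0  ->  20 a_5 = 3 a_3 - a_2 - a_1 = 9/2  ->  a_5 = 9/40
  x^4: 30 a_6 - 5 a_4 + a_3 + a_2 = 0  ->  30 a_6 = 5 a_4 - a_3 - a_2 = 17/8  ->  a_6 = 17/240
Truncated series: y(x) = 3 - x - (9/2) x^2 - (1/3) x^3 - (13/24) x^4 + (9/40) x^5 + (17/240) x^6 + O(x^7).

a_0 = 3; a_1 = -1; a_2 = -9/2; a_3 = -1/3; a_4 = -13/24; a_5 = 9/40; a_6 = 17/240


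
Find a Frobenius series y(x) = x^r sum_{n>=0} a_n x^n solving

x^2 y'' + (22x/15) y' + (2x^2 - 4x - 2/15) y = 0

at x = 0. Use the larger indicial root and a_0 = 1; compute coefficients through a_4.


Write in Frobenius form y'' + (p(x)/x) y' + (q(x)/x^2) y = 0:
  p(x) = 22/15,  q(x) = 2x^2 - 4x - 2/15.
Indicial equation: r(r-1) + (22/15) r + (-2/15) = 0 -> roots r_1 = 1/5, r_2 = -2/3.
Take r = r_1 = 1/5. Let y(x) = x^r sum_{n>=0} a_n x^n with a_0 = 1.
Substitute y = x^r sum a_n x^n and match x^{r+n}. The recurrence is
  D(n) a_n - 4 a_{n-1} + 2 a_{n-2} = 0,  where D(n) = (r+n)(r+n-1) + (22/15)(r+n) + (-2/15).
  a_n = [4 a_{n-1} - 2 a_{n-2}] / D(n).
Since the indicial polynomial factors as (r - r_1)(r - r_2), D(n) = (r_1 + n - r_1)(r_1 + n - r_2) = n(n + 13/15).
Evaluating step by step (a_0 = 1):
  n = 1: D(1) = 1(1 + 13/15) = 28/15; numerator = 4(1) = 4; a_1 = (4)/(28/15) = 15/7
  n = 2: D(2) = 2(2 + 13/15) = 86/15; numerator = 4(15/7) - 2(1) = 46/7; a_2 = (46/7)/(86/15) = 345/301
  n = 3: D(3) = 3(3 + 13/15) = 58/5; numerator = 4(345/301) - 2(15/7) = 90/301; a_3 = (90/301)/(58/5) = 225/8729
  n = 4: D(4) = 4(4 + 13/15) = 292/15; numerator = 4(225/8729) - 2(345/301) = -2730/1247; a_4 = (-2730/1247)/(292/15) = -20475/182062

r = 1/5; a_0 = 1; a_1 = 15/7; a_2 = 345/301; a_3 = 225/8729; a_4 = -20475/182062


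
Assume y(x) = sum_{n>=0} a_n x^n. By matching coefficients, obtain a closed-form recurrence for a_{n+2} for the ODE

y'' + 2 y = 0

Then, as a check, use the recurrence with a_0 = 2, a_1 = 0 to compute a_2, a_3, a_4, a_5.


Substitute y = sum_n a_n x^n into y'' + (const) y = 0.
y''(x) = sum_{n>=0} (n+2)(n+1) a_{n+2} x^n.
The ODE becomes sum_n [(n+2)(n+1) a_{n+2} + 2 a_n] x^n = 0.
Setting each coefficient to zero gives the recurrence:
  (n+2)(n+1) a_{n+2} + 2 a_n = 0,
  a_{n+2} = -2 / ((n+1)(n+2)) a_n.

Check with a_0 = 2, a_1 = 0 (apply the recurrence for n = 0, 1, 2, 3): a_0 = 2, a_1 = 0, a_2 = -2, a_3 = 0, a_4 = 1/3, a_5 = 0.

a_{n+2} = -2/((n+1)(n+2)) * a_n; check: a_0 = 2, a_1 = 0, a_2 = -2, a_3 = 0, a_4 = 1/3, a_5 = 0


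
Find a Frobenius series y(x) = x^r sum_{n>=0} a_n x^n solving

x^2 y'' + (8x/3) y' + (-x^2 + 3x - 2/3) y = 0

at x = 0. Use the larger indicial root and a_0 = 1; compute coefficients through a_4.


Write in Frobenius form y'' + (p(x)/x) y' + (q(x)/x^2) y = 0:
  p(x) = 8/3,  q(x) = -x^2 + 3x - 2/3.
Indicial equation: r(r-1) + (8/3) r + (-2/3) = 0 -> roots r_1 = 1/3, r_2 = -2.
Take r = r_1 = 1/3. Let y(x) = x^r sum_{n>=0} a_n x^n with a_0 = 1.
Substitute y = x^r sum a_n x^n and match x^{r+n}. The recurrence is
  D(n) a_n + 3 a_{n-1} - 1 a_{n-2} = 0,  where D(n) = (r+n)(r+n-1) + (8/3)(r+n) + (-2/3).
  a_n = [-3 a_{n-1} + 1 a_{n-2}] / D(n).
Since the indicial polynomial factors as (r - r_1)(r - r_2), D(n) = (r_1 + n - r_1)(r_1 + n - r_2) = n(n + 7/3).
Evaluating step by step (a_0 = 1):
  n = 1: D(1) = 1(1 + 7/3) = 10/3; numerator = -3(1) = -3; a_1 = (-3)/(10/3) = -9/10
  n = 2: D(2) = 2(2 + 7/3) = 26/3; numerator = -3(-9/10) + 1(1) = 37/10; a_2 = (37/10)/(26/3) = 111/260
  n = 3: D(3) = 3(3 + 7/3) = 16; numerator = -3(111/260) + 1(-9/10) = -567/260; a_3 = (-567/260)/(16) = -567/4160
  n = 4: D(4) = 4(4 + 7/3) = 76/3; numerator = -3(-567/4160) + 1(111/260) = 3477/4160; a_4 = (3477/4160)/(76/3) = 549/16640

r = 1/3; a_0 = 1; a_1 = -9/10; a_2 = 111/260; a_3 = -567/4160; a_4 = 549/16640


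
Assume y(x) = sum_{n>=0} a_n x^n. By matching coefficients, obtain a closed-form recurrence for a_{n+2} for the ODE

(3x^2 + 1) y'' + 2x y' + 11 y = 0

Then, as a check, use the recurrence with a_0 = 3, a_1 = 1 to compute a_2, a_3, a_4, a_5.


Substitute y = sum_n a_n x^n.
(1 + 3 x^2) y'' contributes (n+2)(n+1) a_{n+2} + 3 n(n-1) a_n at x^n.
2 x y'(x) contributes 2 n a_n at x^n.
11 y(x) contributes 11 a_n at x^n.
Matching x^n: (n+2)(n+1) a_{n+2} + (3 n(n-1) + 2 n + 11) a_n = 0.
Thus a_{n+2} = (-3 n(n-1) - 2 n - 11) / ((n+1)(n+2)) * a_n.

Check with a_0 = 3, a_1 = 1 (apply the recurrence for n = 0, 1, 2, 3): a_0 = 3, a_1 = 1, a_2 = -33/2, a_3 = -13/6, a_4 = 231/8, a_5 = 91/24.

a_(n+2) = (-3 n(n-1) - 2 n - 11) / ((n+1)(n+2)) * a_n; check: a_0 = 3, a_1 = 1, a_2 = -33/2, a_3 = -13/6, a_4 = 231/8, a_5 = 91/24


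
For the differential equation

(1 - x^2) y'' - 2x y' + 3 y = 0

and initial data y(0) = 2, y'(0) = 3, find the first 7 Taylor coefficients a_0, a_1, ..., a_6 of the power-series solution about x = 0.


Ansatz: y(x) = sum_{n>=0} a_n x^n, so y'(x) = sum_{n>=1} n a_n x^(n-1) and y''(x) = sum_{n>=2} n(n-1) a_n x^(n-2).
Substitute into P(x) y'' + Q(x) y' + R(x) y = 0 with P(x) = 1 - x^2, Q(x) = -2x, R(x) = 3, and match powers of x.
Initial conditions: a_0 = 2, a_1 = 3.
Setting the coefficient of each power of x to zero and solving order by order (substituting the coefficients already found):
  x^0: 2 a_2 + 3 a_0 = 0  ->  2 a_2 = -3 a_0 = -6  ->  a_2 = -3
  x^1: 6 a_3 + a_1 = 0  ->  6 a_3 = -a_1 = -3  ->  a_3 = -1/2
  x^2: 12 a_4 - 3 a_2 = 0  ->  12 a_4 = 3 a_2 = -9  ->  a_4 = -3/4
  x^3: 20 a_5 - 9 a_3 = 0  ->  20 a_5 = 9 a_3 = -9/2  ->  a_5 = -9/40
  x^4: 30 a_6 - 17 a_4 = 0  ->  30 a_6 = 17 a_4 = -51/4  ->  a_6 = -17/40
Truncated series: y(x) = 2 + 3 x - 3 x^2 - (1/2) x^3 - (3/4) x^4 - (9/40) x^5 - (17/40) x^6 + O(x^7).

a_0 = 2; a_1 = 3; a_2 = -3; a_3 = -1/2; a_4 = -3/4; a_5 = -9/40; a_6 = -17/40


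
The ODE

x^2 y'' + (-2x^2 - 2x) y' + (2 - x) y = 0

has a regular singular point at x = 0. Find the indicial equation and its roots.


Divide by x^2 to reach normal form y'' + P_1(x) y' + P_2(x) y = 0 with P_1(x) = -2 - 2/x and P_2(x) = -1/x + 2/x^2.
x = 0 is a singular point because the y'-coefficient -2 - 2/x has a pole at x = 0 and the y-coefficient -1/x + 2/x^2 has a pole at x = 0.
It is a regular singular point because x P_1(x) = p(x) = -2x - 2 and x^2 P_2(x) = q(x) = 2 - x are polynomials, hence analytic at x = 0.
p(0) = -2,  q(0) = 2.
Indicial equation: r(r-1) + p(0) r + q(0) = 0, i.e. r^2 + (p(0) - 1) r + q(0) = 0, i.e. r^2 - 3 r + 2 = 0.
Discriminant: (-3)^2 - 4(2) = 1, so r = (3 ± 1)/2.
Solving: r_1 = 2, r_2 = 1.

indicial: r^2 - 3 r + 2 = 0; roots r_1 = 2, r_2 = 1


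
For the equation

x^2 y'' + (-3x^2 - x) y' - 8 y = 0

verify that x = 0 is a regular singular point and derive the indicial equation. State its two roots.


Divide by x^2 to reach normal form y'' + P_1(x) y' + P_2(x) y = 0 with P_1(x) = -3 - 1/x and P_2(x) = -8/x^2.
x = 0 is a singular point because the y'-coefficient -3 - 1/x has a pole at x = 0 and the y-coefficient -8/x^2 has a pole at x = 0.
It is a regular singular point because x P_1(x) = p(x) = -3x - 1 and x^2 P_2(x) = q(x) = -8 are polynomials, hence analytic at x = 0.
p(0) = -1,  q(0) = -8.
Indicial equation: r(r-1) + p(0) r + q(0) = 0, i.e. r^2 + (p(0) - 1) r + q(0) = 0, i.e. r^2 - 2 r - 8 = 0.
Discriminant: (-2)^2 - 4(-8) = 36, so r = (2 ± 6)/2.
Solving: r_1 = 4, r_2 = -2.

indicial: r^2 - 2 r - 8 = 0; roots r_1 = 4, r_2 = -2


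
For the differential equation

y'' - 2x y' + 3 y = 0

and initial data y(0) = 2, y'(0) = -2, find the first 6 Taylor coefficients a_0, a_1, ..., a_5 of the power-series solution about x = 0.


Ansatz: y(x) = sum_{n>=0} a_n x^n, so y'(x) = sum_{n>=1} n a_n x^(n-1) and y''(x) = sum_{n>=2} n(n-1) a_n x^(n-2).
Substitute into P(x) y'' + Q(x) y' + R(x) y = 0 with P(x) = 1, Q(x) = -2x, R(x) = 3, and match powers of x.
Initial conditions: a_0 = 2, a_1 = -2.
Setting the coefficient of each power of x to zero and solving order by order (substituting the coefficients already found):
  x^0: 2 a_2 + 3 a_0 = 0  ->  2 a_2 = -3 a_0 = -6  ->  a_2 = -3
  x^1: 6 a_3 + a_1 = 0  ->  6 a_3 = -a_1 = 2  ->  a_3 = 1/3
  x^2: 12 a_4 - a_2 = 0  ->  12 a_4 = a_2 = -3  ->  a_4 = -1/4
  x^3: 20 a_5 - 3 a_3 = 0  ->  20 a_5 = 3 a_3 = 1  ->  a_5 = 1/20
Truncated series: y(x) = 2 - 2 x - 3 x^2 + (1/3) x^3 - (1/4) x^4 + (1/20) x^5 + O(x^6).

a_0 = 2; a_1 = -2; a_2 = -3; a_3 = 1/3; a_4 = -1/4; a_5 = 1/20


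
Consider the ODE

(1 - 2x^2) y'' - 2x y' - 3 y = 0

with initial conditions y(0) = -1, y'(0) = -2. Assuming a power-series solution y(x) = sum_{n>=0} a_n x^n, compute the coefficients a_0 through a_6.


Ansatz: y(x) = sum_{n>=0} a_n x^n, so y'(x) = sum_{n>=1} n a_n x^(n-1) and y''(x) = sum_{n>=2} n(n-1) a_n x^(n-2).
Substitute into P(x) y'' + Q(x) y' + R(x) y = 0 with P(x) = 1 - 2x^2, Q(x) = -2x, R(x) = -3, and match powers of x.
Initial conditions: a_0 = -1, a_1 = -2.
Setting the coefficient of each power of x to zero and solving order by order (substituting the coefficients already found):
  x^0: 2 a_2 - 3 a_0 = 0  ->  2 a_2 = 3 a_0 = -3  ->  a_2 = -3/2
  x^1: 6 a_3 - 5 a_1 = 0  ->  6 a_3 = 5 a_1 = -10  ->  a_3 = -5/3
  x^2: 12 a_4 - 11 a_2 = 0  ->  12 a_4 = 11 a_2 = -33/2  ->  a_4 = -11/8
  x^3: 20 a_5 - 21 a_3 = 0  ->  20 a_5 = 21 a_3 = -35  ->  a_5 = -7/4
  x^4: 30 a_6 - 35 a_4 = 0  ->  30 a_6 = 35 a_4 = -385/8  ->  a_6 = -77/48
Truncated series: y(x) = -1 - 2 x - (3/2) x^2 - (5/3) x^3 - (11/8) x^4 - (7/4) x^5 - (77/48) x^6 + O(x^7).

a_0 = -1; a_1 = -2; a_2 = -3/2; a_3 = -5/3; a_4 = -11/8; a_5 = -7/4; a_6 = -77/48


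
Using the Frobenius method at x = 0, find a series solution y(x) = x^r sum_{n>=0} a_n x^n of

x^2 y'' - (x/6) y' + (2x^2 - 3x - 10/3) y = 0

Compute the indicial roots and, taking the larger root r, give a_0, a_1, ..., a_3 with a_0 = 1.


Write in Frobenius form y'' + (p(x)/x) y' + (q(x)/x^2) y = 0:
  p(x) = -1/6,  q(x) = 2x^2 - 3x - 10/3.
Indicial equation: r(r-1) + (-1/6) r + (-10/3) = 0 -> roots r_1 = 5/2, r_2 = -4/3.
Take r = r_1 = 5/2. Let y(x) = x^r sum_{n>=0} a_n x^n with a_0 = 1.
Substitute y = x^r sum a_n x^n and match x^{r+n}. The recurrence is
  D(n) a_n - 3 a_{n-1} + 2 a_{n-2} = 0,  where D(n) = (r+n)(r+n-1) + (-1/6)(r+n) + (-10/3).
  a_n = [3 a_{n-1} - 2 a_{n-2}] / D(n).
Since the indicial polynomial factors as (r - r_1)(r - r_2), D(n) = (r_1 + n - r_1)(r_1 + n - r_2) = n(n + 23/6).
Evaluating step by step (a_0 = 1):
  n = 1: D(1) = 1(1 + 23/6) = 29/6; numerator = 3(1) = 3; a_1 = (3)/(29/6) = 18/29
  n = 2: D(2) = 2(2 + 23/6) = 35/3; numerator = 3(18/29) - 2(1) = -4/29; a_2 = (-4/29)/(35/3) = -12/1015
  n = 3: D(3) = 3(3 + 23/6) = 41/2; numerator = 3(-12/1015) - 2(18/29) = -1296/1015; a_3 = (-1296/1015)/(41/2) = -2592/41615

r = 5/2; a_0 = 1; a_1 = 18/29; a_2 = -12/1015; a_3 = -2592/41615


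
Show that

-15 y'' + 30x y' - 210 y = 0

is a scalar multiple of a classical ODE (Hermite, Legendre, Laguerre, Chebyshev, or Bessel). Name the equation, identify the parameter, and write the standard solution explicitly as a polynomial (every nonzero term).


All three coefficients share the factor -15; dividing through by -15 gives  y'' - 2x y' + 14 y = 0.
This matches the Hermite equation y'' - 2x y' + 2n y = 0 with 2n = 14, so n = 7; the polynomial solution is H_7(x).
With y = sum_k a_k x^k, matching x^k gives (k+2)(k+1) a_{k+2} = 2(k - n) a_k = 2(k - 7) a_k. The right side vanishes at k = 7, so the series with the parity of 7 terminates at degree 7.
Standard normalization: leading coefficient of H_n is 2^n, so a_7 = 2^7 = 128. Work downward with a_k = (k+1)(k+2) a_{k+2} / (2(k - n)):
  a_5 = (6)(7)(128) / (2(5 - 7)) = 5376/(-4) = -1344
  a_3 = (4)(5)(-1344) / (2(3 - 7)) = -26880/(-8) = 3360
  a_1 = (2)(3)(3360) / (2(1 - 7)) = 20160/(-12) = -1680
Hence H_7(x) = 128 x^7 - 1344 x^5 + 3360 x^3 - 1680 x.

H_7(x); series = 128 x^7 - 1344 x^5 + 3360 x^3 - 1680 x


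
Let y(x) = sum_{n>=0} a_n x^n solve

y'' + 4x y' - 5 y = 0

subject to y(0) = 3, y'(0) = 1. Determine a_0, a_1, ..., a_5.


Ansatz: y(x) = sum_{n>=0} a_n x^n, so y'(x) = sum_{n>=1} n a_n x^(n-1) and y''(x) = sum_{n>=2} n(n-1) a_n x^(n-2).
Substitute into P(x) y'' + Q(x) y' + R(x) y = 0 with P(x) = 1, Q(x) = 4x, R(x) = -5, and match powers of x.
Initial conditions: a_0 = 3, a_1 = 1.
Setting the coefficient of each power of x to zero and solving order by order (substituting the coefficients already found):
  x^0: 2 a_2 - 5 a_0 = 0  ->  2 a_2 = 5 a_0 = 15  ->  a_2 = 15/2
  x^1: 6 a_3 - a_1 = 0  ->  6 a_3 = a_1 = 1  ->  a_3 = 1/6
  x^2: 12 a_4 + 3 a_2 = 0  ->  12 a_4 = -3 a_2 = -45/2  ->  a_4 = -15/8
  x^3: 20 a_5 + 7 a_3 = 0  ->  20 a_5 = -7 a_3 = -7/6  ->  a_5 = -7/120
Truncated series: y(x) = 3 + x + (15/2) x^2 + (1/6) x^3 - (15/8) x^4 - (7/120) x^5 + O(x^6).

a_0 = 3; a_1 = 1; a_2 = 15/2; a_3 = 1/6; a_4 = -15/8; a_5 = -7/120


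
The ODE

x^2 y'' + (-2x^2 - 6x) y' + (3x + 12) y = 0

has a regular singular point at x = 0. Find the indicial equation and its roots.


Divide by x^2 to reach normal form y'' + P_1(x) y' + P_2(x) y = 0 with P_1(x) = -2 - 6/x and P_2(x) = 3/x + 12/x^2.
x = 0 is a singular point because the y'-coefficient -2 - 6/x has a pole at x = 0 and the y-coefficient 3/x + 12/x^2 has a pole at x = 0.
It is a regular singular point because x P_1(x) = p(x) = -2x - 6 and x^2 P_2(x) = q(x) = 3x + 12 are polynomials, hence analytic at x = 0.
p(0) = -6,  q(0) = 12.
Indicial equation: r(r-1) + p(0) r + q(0) = 0, i.e. r^2 + (p(0) - 1) r + q(0) = 0, i.e. r^2 - 7 r + 12 = 0.
Discriminant: (-7)^2 - 4(12) = 1, so r = (7 ± 1)/2.
Solving: r_1 = 4, r_2 = 3.

indicial: r^2 - 7 r + 12 = 0; roots r_1 = 4, r_2 = 3
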